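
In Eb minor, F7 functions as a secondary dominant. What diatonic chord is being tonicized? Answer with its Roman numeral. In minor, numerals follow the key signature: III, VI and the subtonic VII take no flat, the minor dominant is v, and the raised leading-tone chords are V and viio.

The chord is a dominant seventh chord on F.
A dominant resolves down a perfect fifth: F → Bb. In Eb minor, Bb is scale degree 5, i.e. V.

V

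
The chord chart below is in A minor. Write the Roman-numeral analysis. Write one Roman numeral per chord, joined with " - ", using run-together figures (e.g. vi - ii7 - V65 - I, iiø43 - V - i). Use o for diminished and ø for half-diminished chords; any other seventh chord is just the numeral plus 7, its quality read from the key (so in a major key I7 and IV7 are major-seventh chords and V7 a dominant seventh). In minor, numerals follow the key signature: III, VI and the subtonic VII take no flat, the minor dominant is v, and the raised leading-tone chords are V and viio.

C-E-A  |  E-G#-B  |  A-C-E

C-E-A: minor triad on A = scale degree 1 → i6.
E-G#-B: root E is the dominant; major triad there is V.
A-C-E: minor triad on A = scale degree 1 → i.

i6 - V - i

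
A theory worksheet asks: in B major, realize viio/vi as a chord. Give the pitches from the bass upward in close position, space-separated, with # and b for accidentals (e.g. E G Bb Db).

F## A# C#

The slash marks an applied leading-tone chord: viio of vi. In B major, vi is G#, so the leading tone to it is F##, a half step below.
Building a diminished triad on F## gives F##-A#-C#.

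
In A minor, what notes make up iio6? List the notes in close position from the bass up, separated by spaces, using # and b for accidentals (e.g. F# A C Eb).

The numeral's case and figure indicate a diminished triad. In A minor its root, the supertonic, is B.
Stacking thirds from B gives B-D-F.
The figured bass 6 indicates first inversion, placing the third (D) in the bass: D-F-B.

D F B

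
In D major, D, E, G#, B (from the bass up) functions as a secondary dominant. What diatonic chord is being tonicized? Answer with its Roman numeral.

The chord is a dominant seventh chord on E.
A dominant resolves down a perfect fifth: E → A. In D major, A is scale degree 5, i.e. V.

V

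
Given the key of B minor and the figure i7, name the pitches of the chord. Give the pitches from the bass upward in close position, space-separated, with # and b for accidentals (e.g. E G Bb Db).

B D F# A

In B minor, scale degree 1 is B, and the diatonic chord built there is a minor seventh chord.
That chord is spelled B-D-F#-A.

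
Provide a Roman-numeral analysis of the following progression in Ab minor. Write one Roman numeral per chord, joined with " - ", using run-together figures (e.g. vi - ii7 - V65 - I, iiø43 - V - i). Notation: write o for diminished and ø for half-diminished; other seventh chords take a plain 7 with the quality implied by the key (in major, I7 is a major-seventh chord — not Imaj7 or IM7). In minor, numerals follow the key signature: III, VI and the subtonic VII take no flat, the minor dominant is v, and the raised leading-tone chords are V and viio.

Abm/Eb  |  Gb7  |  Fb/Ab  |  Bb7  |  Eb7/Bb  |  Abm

Abm/Eb: minor triad on Ab = scale degree 1 → i64.
Gb7: dominant seventh chord on Gb = scale degree 7 → VII7.
Fb/Ab: major triad on Fb = scale degree 6 → VI6.
Bb7 is the secondary dominant of V (dominant seventh chord on Bb): V7/V.
Eb7/Bb: root Eb is the dominant; dominant seventh chord there is V43.
Abm: minor triad on Ab = scale degree 1 → i.

i64 - VII7 - VI6 - V7/V - V43 - i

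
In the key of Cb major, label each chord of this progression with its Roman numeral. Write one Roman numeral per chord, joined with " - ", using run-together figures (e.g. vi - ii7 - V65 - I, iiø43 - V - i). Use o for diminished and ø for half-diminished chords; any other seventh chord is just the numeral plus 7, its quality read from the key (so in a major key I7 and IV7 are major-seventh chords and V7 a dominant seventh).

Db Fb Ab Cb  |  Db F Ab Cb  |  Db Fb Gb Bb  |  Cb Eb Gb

Db-Fb-Ab-Cb: minor seventh chord on Db = scale degree 2 → ii7.
Db-F-Ab-Cb: chromatic; Db is V of V, so V7/V.
Db-Fb-Gb-Bb: dominant seventh chord on Gb = scale degree 5 → V43.
Cb-Eb-Gb has root Cb, degree 1 in Cb major, so I.

ii7 - V7/V - V43 - I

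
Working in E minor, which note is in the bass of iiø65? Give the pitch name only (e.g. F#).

A

iiø in E minor has root F#; the chord is F#-A-C-E.
The figure 65 means first inversion — the third is in the bass.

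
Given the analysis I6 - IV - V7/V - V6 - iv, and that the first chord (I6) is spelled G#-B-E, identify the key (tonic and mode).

E major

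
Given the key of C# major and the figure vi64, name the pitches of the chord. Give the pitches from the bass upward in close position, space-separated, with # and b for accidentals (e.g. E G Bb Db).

E# A# C#

In C# major, the sixth degree is A#, and the diatonic chord built there is a minor triad.
That chord is spelled A#-C#-E#.
With the 64 figure the chord is in second inversion; from the bass E# upward in close position it reads E#-A#-C#.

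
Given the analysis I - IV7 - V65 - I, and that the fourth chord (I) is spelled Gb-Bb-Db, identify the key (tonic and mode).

The chord Gb is a major triad rooted on Gb; its label is I.
If Gb is scale degree 1 and the mode makes that degree carry a major triad, the tonic is Gb and the mode is major.

Gb major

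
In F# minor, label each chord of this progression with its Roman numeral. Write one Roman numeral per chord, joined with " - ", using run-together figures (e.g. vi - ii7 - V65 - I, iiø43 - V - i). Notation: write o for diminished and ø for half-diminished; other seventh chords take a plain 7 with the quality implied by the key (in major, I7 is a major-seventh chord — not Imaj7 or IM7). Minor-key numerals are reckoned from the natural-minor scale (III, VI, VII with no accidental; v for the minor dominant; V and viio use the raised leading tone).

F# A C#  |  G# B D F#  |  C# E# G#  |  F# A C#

F#-A-C#: root F# is the tonic; minor triad there is i.
G#-B-D-F# has root G#, degree 2 in F# minor, so iiø7.
C#-E#-G# has root C#, degree 5 in F# minor, so V.
F#-A-C#: root F# is the tonic; minor triad there is i.

i - iiø7 - V - i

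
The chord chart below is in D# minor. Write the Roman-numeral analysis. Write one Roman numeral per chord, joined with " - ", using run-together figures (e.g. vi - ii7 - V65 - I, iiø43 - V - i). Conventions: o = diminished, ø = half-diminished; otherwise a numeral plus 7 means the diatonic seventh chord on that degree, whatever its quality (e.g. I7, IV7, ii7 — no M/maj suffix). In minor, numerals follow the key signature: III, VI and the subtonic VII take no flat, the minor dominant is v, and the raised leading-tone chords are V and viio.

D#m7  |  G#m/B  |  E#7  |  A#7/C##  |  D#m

D#m7 has root D#, degree 1 in D# minor, so i7.
G#m/B has root G#, degree 4 in D# minor, so iv6.
E#7: a dominant seventh chord on E#, the applied dominant of V → V7/V.
A#7/C## has root A#, degree 5 in D# minor, so V65.
D#m: root D# is the tonic; minor triad there is i.

i7 - iv6 - V7/V - V65 - i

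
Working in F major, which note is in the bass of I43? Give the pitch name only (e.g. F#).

I in F major has root F; the chord is F-A-C-E.
The figure 43 means second inversion — the fifth is in the bass.

C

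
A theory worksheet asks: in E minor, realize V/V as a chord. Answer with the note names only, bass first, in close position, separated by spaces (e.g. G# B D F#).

F# A# C#

V/V is a secondary dominant — the dominant triad of V. V in E minor is B, so the applied chord's root is F#, a perfect fifth above.
Building a major triad on F# gives F#-A#-C#.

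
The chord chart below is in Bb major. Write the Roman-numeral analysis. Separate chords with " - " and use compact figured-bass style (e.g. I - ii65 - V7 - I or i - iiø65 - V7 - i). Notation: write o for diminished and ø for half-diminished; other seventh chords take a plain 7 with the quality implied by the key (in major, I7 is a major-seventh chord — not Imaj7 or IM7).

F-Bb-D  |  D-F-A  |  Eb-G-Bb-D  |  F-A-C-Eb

I64 - iii - IV7 - V7

F-Bb-D has root Bb, degree 1 in Bb major, so I64.
D-F-A: minor triad on D = scale degree 3 → iii.
Eb-G-Bb-D has root Eb, degree 4 in Bb major, so IV7.
F-A-C-Eb: root F is the dominant; dominant seventh chord there is V7.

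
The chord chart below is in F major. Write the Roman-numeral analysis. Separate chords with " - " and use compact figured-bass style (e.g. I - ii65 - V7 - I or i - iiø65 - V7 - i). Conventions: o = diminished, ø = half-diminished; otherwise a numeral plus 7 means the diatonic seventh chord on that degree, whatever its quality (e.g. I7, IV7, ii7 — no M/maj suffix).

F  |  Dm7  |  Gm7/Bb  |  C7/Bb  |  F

I - vi7 - ii65 - V42 - I

F: root F is the tonic; major triad there is I.
Dm7: minor seventh chord on D = scale degree 6 → vi7.
Gm7/Bb: minor seventh chord on G = scale degree 2 → ii65.
C7/Bb: dominant seventh chord on C = scale degree 5 → V42.
F has root F, degree 1 in F major, so I.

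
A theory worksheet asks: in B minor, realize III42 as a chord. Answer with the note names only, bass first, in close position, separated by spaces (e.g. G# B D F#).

C# D F# A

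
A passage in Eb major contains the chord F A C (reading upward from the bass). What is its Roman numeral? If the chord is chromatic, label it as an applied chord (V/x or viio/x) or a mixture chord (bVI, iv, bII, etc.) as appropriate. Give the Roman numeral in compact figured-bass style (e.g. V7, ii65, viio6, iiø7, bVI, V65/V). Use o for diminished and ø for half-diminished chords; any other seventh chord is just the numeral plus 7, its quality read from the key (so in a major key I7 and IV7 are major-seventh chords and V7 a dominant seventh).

Stacked in thirds the chord is F-A-C: a major triad on F.
F is not a diatonic chord root with this quality in Eb major, but it lies a perfect fifth above Bb (V), so the chord functions as an applied dominant of V.

V/V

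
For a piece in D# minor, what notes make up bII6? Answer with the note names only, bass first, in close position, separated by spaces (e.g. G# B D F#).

G# B E

bII6 is the Neapolitan sixth — a major triad on the lowered second degree, here in its customary first inversion. In D# minor that root is E.
So the chord is E-G#-B, a major triad.
With the 6 figure the chord is in first inversion; from the bass G# upward in close position it reads G#-B-E.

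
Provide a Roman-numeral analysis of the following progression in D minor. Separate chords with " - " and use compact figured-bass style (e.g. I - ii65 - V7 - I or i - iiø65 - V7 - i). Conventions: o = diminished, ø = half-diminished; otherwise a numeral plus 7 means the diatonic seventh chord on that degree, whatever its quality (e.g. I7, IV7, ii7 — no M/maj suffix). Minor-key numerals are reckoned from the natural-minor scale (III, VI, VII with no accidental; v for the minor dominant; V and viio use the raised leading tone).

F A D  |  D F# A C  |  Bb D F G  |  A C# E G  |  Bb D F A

i6 - V7/iv - iv65 - V7 - VI7

F-A-D has root D, degree 1 in D minor, so i6.
D-F#-A-C: chromatic; D is V of iv, so V7/iv.
Bb-D-F-G: minor seventh chord on G = scale degree 4 → iv65.
A-C#-E-G has root A, degree 5 in D minor, so V7.
Bb-D-F-A: major seventh chord on Bb = scale degree 6 → VI7.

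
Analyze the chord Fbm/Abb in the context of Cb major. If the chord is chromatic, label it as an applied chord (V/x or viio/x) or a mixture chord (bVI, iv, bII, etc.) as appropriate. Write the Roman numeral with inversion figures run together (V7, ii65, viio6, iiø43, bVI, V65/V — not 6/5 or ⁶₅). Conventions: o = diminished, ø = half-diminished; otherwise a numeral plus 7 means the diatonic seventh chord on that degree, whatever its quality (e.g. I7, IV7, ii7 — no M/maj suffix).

iv6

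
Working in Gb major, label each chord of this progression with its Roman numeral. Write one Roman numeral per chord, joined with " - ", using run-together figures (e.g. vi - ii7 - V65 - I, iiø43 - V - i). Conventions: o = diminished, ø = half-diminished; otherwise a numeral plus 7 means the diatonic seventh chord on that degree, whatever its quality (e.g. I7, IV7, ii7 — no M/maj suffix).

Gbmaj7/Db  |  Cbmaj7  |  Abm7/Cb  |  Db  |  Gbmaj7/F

I43 - IV7 - ii65 - V - I42

Gbmaj7/Db has root Gb, degree 1 in Gb major, so I43.
Cbmaj7: major seventh chord on Cb = scale degree 4 → IV7.
Abm7/Cb has root Ab, degree 2 in Gb major, so ii65.
Db has root Db, degree 5 in Gb major, so V.
Gbmaj7/F: root Gb is the tonic; major seventh chord there is I42.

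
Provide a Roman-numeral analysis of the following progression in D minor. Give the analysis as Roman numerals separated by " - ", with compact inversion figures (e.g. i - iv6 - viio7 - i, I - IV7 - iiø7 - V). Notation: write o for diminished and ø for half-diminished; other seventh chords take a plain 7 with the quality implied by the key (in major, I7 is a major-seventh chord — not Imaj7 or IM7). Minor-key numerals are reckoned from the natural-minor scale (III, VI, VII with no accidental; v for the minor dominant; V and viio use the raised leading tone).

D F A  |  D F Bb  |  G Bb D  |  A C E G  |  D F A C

i - VI6 - iv - v7 - i7

D-F-A: minor triad on D = scale degree 1 → i.
D-F-Bb: major triad on Bb = scale degree 6 → VI6.
G-Bb-D: root G is the subdominant; minor triad there is iv.
A-C-E-G has root A, degree 5 in D minor, so v7.
D-F-A-C has root D, degree 1 in D minor, so i7.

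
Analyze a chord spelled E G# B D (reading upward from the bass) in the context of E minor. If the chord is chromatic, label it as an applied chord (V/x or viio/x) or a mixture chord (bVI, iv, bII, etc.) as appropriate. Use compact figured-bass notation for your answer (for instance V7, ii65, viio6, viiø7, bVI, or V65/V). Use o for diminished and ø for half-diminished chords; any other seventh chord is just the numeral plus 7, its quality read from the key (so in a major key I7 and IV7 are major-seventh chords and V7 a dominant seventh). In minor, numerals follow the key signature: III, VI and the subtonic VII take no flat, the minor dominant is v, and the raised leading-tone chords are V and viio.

V7/iv

The pitches E-G#-B-D form a dominant seventh chord rooted on E.
E is not a diatonic chord root with this quality in E minor, but it lies a perfect fifth above A (iv), so the chord functions as an applied dominant of iv.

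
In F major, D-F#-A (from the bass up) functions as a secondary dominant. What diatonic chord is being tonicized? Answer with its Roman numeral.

The chord is a major triad on D.
A dominant resolves down a perfect fifth: D → G. In F major, G is scale degree 2, i.e. ii.

ii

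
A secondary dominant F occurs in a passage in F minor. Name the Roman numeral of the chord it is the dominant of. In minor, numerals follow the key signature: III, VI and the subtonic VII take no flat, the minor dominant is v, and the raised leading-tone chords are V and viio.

iv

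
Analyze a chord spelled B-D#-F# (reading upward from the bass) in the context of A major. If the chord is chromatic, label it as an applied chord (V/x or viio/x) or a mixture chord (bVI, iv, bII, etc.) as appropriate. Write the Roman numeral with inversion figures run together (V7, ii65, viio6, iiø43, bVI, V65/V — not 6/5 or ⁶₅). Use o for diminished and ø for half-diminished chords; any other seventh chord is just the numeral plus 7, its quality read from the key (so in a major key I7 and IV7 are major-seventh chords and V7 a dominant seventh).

V/V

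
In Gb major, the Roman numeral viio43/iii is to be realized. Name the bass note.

The applied chord viio43/iii is rooted on A: A-C-Eb-Gb.
The figure 43 means second inversion — the fifth is in the bass.

Eb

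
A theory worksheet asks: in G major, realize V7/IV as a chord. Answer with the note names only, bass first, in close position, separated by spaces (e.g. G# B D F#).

V7/IV is a secondary dominant — the dominant seventh of IV. IV in G major is C, so the applied chord's root is G, a perfect fifth above.
Building a dominant seventh chord on G gives G-B-D-F.

G B D F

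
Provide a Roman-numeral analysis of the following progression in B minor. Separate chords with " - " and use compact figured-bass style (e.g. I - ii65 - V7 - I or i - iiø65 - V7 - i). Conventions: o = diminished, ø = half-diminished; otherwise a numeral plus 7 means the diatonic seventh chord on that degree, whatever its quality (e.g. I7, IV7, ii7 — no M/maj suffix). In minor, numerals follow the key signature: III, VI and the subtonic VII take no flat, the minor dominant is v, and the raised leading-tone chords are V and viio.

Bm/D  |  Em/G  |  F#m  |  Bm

i6 - iv6 - v - i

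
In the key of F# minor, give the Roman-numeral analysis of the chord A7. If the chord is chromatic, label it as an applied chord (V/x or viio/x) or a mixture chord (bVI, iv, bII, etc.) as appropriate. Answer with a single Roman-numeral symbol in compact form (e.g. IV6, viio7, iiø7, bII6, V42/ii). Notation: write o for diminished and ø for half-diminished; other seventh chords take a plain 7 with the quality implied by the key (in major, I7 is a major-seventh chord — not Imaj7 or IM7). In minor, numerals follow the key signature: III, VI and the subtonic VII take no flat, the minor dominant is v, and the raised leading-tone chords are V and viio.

V7/VI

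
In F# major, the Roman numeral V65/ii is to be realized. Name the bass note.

The applied chord V65/ii is rooted on D#: D#-F##-A#-C#.
The figure 65 means first inversion — the third is in the bass.

F##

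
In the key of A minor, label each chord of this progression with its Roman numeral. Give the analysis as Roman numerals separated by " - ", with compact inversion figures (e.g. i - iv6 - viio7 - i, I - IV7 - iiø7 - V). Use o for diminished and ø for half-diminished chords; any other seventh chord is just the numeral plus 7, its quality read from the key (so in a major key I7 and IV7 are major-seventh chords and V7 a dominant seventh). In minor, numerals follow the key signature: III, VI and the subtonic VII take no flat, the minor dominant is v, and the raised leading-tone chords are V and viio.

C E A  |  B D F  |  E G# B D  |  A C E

i6 - iio - V7 - i

C-E-A: root A is the tonic; minor triad there is i6.
B-D-F has root B, degree 2 in A minor, so iio.
E-G#-B-D: root E is the dominant; dominant seventh chord there is V7.
A-C-E has root A, degree 1 in A minor, so i.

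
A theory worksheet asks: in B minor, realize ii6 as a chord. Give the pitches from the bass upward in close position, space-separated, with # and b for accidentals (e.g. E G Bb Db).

E G# C#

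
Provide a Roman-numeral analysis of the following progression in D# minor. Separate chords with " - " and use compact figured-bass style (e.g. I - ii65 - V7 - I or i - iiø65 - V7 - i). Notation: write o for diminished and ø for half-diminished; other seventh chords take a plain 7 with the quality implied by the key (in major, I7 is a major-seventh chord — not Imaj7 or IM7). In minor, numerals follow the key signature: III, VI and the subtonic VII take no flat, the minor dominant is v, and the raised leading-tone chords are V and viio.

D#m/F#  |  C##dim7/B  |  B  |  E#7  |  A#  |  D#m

D#m/F#: minor triad on D# = scale degree 1 → i6.
C##dim7/B has root C##, degree 7 in D# minor, so viio42.
B has root B, degree 6 in D# minor, so VI.
E#7: chromatic; E# is V of V, so V7/V.
A#: major triad on A# = scale degree 5 → V.
D#m: minor triad on D# = scale degree 1 → i.

i6 - viio42 - VI - V7/V - V - i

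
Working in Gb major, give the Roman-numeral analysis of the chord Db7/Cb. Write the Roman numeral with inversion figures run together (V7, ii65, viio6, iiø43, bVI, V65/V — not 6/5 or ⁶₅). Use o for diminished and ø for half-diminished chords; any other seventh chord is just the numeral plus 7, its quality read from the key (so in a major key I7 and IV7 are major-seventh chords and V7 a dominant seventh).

Stacked in thirds the chord is Db-F-Ab-Cb: a dominant seventh chord on Db.
Db is scale degree 5 in Gb major, and a dominant seventh chord on that degree is written V7.
With Cb in the bass the chord is in third inversion, so the figured bass is 42.

V42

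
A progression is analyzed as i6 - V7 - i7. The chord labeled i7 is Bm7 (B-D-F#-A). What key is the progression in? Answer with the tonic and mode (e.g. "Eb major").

B minor

i7 is given as B-D-F#-A — a minor seventh chord with root B.
If B is scale degree 1 and the mode makes that degree carry a minor seventh chord, the tonic is B and the mode is minor.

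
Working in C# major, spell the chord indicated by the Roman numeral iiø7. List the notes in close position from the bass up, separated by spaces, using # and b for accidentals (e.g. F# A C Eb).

Scale degree 2 in C# major is D#; here the chord built on it is altered to a half-diminished seventh chord. iiø7 is the half-diminished supertonic seventh, borrowed from the parallel minor.
So the chord is D#-F#-A-C#.

D# F# A C#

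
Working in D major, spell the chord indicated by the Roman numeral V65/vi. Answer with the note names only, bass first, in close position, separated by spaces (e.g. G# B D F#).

V65/vi is a secondary dominant — the dominant seventh of vi. vi in D major is B, so the applied chord's root is F#, a perfect fifth above.
Building a dominant seventh chord on F# gives F#-A#-C#-E.
With the 65 figure the chord is in first inversion; from the bass A# upward in close position it reads A#-C#-E-F#.

A# C# E F#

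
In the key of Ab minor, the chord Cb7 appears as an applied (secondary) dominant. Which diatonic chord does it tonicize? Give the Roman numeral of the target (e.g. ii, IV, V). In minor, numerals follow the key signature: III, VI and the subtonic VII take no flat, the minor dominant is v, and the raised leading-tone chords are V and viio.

VI

The chord is a dominant seventh chord on Cb.
A dominant resolves down a perfect fifth: Cb → Fb. In Ab minor, Fb is scale degree 6, i.e. VI.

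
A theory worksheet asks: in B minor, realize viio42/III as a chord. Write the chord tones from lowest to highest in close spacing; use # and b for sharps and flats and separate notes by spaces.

viio42/III is a secondary leading-tone chord. The target III is D in B minor; the applied chord is rooted a semitone below, on C#.
Building a fully diminished seventh chord on C# gives C#-E-G-Bb.
With the 42 figure the chord is in third inversion; from the bass Bb upward in close position it reads Bb-C#-E-G.

Bb C# E G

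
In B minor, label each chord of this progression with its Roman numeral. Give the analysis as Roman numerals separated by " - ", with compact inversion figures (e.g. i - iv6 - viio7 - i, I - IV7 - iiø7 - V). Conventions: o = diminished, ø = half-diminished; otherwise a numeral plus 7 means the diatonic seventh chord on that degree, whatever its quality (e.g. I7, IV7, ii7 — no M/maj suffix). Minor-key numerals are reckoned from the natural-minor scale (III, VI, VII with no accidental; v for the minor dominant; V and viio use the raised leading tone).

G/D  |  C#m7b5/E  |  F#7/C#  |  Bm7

VI64 - iiø65 - V43 - i7

G/D has root G, degree 6 in B minor, so VI64.
C#m7b5/E: root C# is the supertonic; half-diminished seventh chord there is iiø65.
F#7/C#: dominant seventh chord on F# = scale degree 5 → V43.
Bm7 has root B, degree 1 in B minor, so i7.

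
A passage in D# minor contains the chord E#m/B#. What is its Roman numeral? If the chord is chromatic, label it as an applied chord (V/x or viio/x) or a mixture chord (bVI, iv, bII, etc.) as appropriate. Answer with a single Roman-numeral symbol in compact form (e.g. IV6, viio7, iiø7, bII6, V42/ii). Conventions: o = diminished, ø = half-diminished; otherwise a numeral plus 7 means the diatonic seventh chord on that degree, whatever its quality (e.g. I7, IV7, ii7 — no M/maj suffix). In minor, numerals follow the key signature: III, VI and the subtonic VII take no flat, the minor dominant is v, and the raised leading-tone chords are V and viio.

The pitches E#-G#-B# form a minor triad rooted on E#.
E# is the second degree of D# minor. This is the minor supertonic, borrowed from the parallel major (the Dorian ii).
With B# in the bass the chord is in second inversion, so the figured bass is 64.

ii64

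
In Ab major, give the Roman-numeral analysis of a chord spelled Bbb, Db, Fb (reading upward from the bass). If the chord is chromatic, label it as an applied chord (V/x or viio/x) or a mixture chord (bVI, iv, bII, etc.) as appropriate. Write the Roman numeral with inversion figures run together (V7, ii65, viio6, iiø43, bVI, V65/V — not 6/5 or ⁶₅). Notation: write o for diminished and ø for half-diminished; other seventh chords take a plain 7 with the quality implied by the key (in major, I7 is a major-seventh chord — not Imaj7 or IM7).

bII

The pitches Bbb-Db-Fb form a major triad rooted on Bbb.
Bbb is the lowered second degree of Ab major (diatonic 2 would be Bb). This is the Neapolitan chord — a major triad on the lowered second degree.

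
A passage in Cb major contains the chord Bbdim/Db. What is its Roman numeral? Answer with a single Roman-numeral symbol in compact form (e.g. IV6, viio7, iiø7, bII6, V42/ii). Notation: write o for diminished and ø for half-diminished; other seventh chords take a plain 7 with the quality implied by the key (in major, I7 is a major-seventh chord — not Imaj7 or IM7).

viio6

The pitches Bb-Db-Fb form a diminished triad rooted on Bb.
Bb is scale degree 7 in Cb major, and a diminished triad on that degree is written viio.
With Db in the bass the chord is in first inversion, so the figured bass is 6.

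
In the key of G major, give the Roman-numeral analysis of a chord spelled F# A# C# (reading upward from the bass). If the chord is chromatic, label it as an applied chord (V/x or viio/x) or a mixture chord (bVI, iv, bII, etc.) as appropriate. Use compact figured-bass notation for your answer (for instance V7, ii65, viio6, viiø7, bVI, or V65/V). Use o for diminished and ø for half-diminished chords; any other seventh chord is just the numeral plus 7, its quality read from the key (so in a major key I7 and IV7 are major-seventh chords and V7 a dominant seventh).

Stacked in thirds the chord is F#-A#-C#: a major triad on F#.
F# is not a diatonic chord root with this quality in G major, but it lies a perfect fifth above B (iii), so the chord functions as an applied dominant of iii.

V/iii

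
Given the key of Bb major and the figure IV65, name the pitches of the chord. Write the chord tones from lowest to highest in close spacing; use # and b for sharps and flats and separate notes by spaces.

The numeral's case and figure indicate a major seventh chord. In Bb major its root, the subdominant, is Eb.
That chord is spelled Eb-G-Bb-D.
With the 65 figure the chord is in first inversion; from the bass G upward in close position it reads G-Bb-D-Eb.

G Bb D Eb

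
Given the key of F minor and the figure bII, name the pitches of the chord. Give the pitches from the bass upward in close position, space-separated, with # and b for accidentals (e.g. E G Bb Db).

Scale degree 2 in F minor is G; lowering it a half step gives Gb. bII is the Neapolitan chord — a major triad on the lowered second degree.
So the chord is Gb-Bb-Db, a major triad.

Gb Bb Db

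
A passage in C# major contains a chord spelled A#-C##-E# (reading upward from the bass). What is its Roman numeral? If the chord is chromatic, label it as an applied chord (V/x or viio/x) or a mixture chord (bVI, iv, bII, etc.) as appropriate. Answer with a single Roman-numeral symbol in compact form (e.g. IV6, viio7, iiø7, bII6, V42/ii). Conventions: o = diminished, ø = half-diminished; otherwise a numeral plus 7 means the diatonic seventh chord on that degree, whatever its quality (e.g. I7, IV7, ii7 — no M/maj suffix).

The pitches A#-C##-E# form a major triad rooted on A#.
A# is not a diatonic chord root with this quality in C# major, but it lies a perfect fifth above D# (ii), so the chord functions as an applied dominant of ii.

V/ii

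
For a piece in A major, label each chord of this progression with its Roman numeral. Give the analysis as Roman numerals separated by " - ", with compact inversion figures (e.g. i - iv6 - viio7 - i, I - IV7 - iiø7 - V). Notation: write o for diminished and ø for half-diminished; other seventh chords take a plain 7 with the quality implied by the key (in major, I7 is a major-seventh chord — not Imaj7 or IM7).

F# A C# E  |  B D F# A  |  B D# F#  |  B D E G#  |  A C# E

vi7 - ii7 - V/V - V43 - I

F#-A-C#-E has root F#, degree 6 in A major, so vi7.
B-D-F#-A: root B is the supertonic; minor seventh chord there is ii7.
B-D#-F# is the secondary dominant of V (major triad on B): V/V.
B-D-E-G# has root E, degree 5 in A major, so V43.
A-C#-E: major triad on A = scale degree 1 → I.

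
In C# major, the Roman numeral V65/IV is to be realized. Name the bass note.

The applied chord V65/IV is rooted on C#: C#-E#-G#-B.
The figure 65 means first inversion — the third is in the bass.

E#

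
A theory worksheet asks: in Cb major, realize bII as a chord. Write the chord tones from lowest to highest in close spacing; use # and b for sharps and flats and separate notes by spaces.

Dbb Fb Abb

Scale degree 2 in Cb major is Db; lowering it a half step gives Dbb. bII is the Neapolitan chord — a major triad on the lowered second degree.
So the chord is Dbb-Fb-Abb, a major triad.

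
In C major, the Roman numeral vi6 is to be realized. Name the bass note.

C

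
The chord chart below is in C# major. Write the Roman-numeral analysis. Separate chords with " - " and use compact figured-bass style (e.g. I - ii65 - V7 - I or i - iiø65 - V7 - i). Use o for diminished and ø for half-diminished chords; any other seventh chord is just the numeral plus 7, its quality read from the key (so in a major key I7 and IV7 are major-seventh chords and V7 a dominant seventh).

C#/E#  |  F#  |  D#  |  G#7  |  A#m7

I6 - IV - V/V - V7 - vi7

C#/E#: major triad on C# = scale degree 1 → I6.
F#: root F# is the subdominant; major triad there is IV.
D# is the secondary dominant of V (major triad on D#): V/V.
G#7: root G# is the dominant; dominant seventh chord there is V7.
A#m7: minor seventh chord on A# = scale degree 6 → vi7.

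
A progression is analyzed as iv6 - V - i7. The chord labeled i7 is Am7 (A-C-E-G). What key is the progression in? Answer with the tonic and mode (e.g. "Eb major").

A minor

i7 is given as A-C-E-G — a minor seventh chord with root A.
If A is scale degree 1 and the mode makes that degree carry a minor seventh chord, the tonic is A and the mode is minor.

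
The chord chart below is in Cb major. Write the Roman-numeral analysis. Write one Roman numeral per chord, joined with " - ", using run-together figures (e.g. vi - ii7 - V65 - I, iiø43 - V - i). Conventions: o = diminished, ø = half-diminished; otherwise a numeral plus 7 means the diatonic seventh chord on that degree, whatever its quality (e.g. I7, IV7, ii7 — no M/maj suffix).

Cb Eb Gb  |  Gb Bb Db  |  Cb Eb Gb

I - V - I

Cb-Eb-Gb: root Cb is the tonic; major triad there is I.
Gb-Bb-Db: major triad on Gb = scale degree 5 → V.
Cb-Eb-Gb has root Cb, degree 1 in Cb major, so I.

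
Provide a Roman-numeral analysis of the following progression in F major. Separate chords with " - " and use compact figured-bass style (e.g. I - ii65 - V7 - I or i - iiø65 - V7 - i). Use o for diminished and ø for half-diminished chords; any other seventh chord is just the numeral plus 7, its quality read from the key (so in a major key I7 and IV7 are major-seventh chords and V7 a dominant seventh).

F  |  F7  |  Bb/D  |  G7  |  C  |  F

I - V7/IV - IV6 - V7/V - V - I

F has root F, degree 1 in F major, so I.
F7 is the secondary dominant of IV (dominant seventh chord on F): V7/IV.
Bb/D has root Bb, degree 4 in F major, so IV6.
G7: chromatic; G is V of V, so V7/V.
C: root C is the dominant; major triad there is V.
F has root F, degree 1 in F major, so I.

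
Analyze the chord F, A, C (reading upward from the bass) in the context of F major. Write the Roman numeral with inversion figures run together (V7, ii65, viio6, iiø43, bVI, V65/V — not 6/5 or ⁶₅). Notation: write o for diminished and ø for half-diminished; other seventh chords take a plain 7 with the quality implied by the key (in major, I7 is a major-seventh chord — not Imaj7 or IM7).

I

The pitches F-A-C form a major triad rooted on F.
In F major, F is the tonic; the diatonic major triad there is I.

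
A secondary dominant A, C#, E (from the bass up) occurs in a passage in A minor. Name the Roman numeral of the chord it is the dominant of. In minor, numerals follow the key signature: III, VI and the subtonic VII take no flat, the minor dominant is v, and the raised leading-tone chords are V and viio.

iv

The chord is a major triad on A.
A dominant resolves down a perfect fifth: A → D. In A minor, D is scale degree 4, i.e. iv.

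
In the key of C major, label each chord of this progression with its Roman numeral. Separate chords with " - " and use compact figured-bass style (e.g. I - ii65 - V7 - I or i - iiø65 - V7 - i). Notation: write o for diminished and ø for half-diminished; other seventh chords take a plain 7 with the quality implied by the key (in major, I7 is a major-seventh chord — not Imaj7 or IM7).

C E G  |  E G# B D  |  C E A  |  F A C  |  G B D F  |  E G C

C-E-G: root C is the tonic; major triad there is I.
E-G#-B-D: chromatic; E is V of vi, so V7/vi.
C-E-A: root A is the submediant; minor triad there is vi6.
F-A-C: major triad on F = scale degree 4 → IV.
G-B-D-F: root G is the dominant; dominant seventh chord there is V7.
E-G-C: major triad on C = scale degree 1 → I6.

I - V7/vi - vi6 - IV - V7 - I6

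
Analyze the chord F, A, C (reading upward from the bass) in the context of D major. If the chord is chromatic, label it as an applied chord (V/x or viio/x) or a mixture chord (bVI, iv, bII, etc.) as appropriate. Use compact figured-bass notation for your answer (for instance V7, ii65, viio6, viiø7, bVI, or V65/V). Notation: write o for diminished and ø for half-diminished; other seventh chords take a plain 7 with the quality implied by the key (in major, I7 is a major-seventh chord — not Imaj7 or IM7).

bIII

Stacked in thirds the chord is F-A-C: a major triad on F.
F is the lowered third degree of D major (diatonic 3 would be F#). This is a major triad on the lowered third degree, borrowed from the parallel minor.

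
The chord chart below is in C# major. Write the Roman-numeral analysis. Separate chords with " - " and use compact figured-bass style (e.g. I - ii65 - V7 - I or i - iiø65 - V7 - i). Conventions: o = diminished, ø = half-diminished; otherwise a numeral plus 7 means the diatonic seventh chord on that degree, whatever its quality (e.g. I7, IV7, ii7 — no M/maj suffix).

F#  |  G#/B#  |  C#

IV - V6 - I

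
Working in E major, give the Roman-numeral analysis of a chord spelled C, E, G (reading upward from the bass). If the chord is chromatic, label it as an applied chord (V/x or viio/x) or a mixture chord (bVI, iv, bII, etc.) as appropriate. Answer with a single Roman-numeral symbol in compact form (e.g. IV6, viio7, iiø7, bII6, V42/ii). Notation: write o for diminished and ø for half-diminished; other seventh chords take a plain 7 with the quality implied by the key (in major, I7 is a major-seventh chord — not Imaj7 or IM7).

bVI

The pitches C-E-G form a major triad rooted on C.
C is the lowered sixth degree of E major (diatonic 6 would be C#). This is a major triad on the lowered sixth degree, borrowed from the parallel minor.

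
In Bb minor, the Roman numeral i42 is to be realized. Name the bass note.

Ab

i in Bb minor has root Bb; the chord is Bb-Db-F-Ab.
The figure 42 means third inversion — the seventh is in the bass.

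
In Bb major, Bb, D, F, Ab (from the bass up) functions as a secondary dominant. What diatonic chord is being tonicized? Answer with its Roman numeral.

IV

The chord is a dominant seventh chord on Bb.
A dominant resolves down a perfect fifth: Bb → Eb. In Bb major, Eb is scale degree 4, i.e. IV.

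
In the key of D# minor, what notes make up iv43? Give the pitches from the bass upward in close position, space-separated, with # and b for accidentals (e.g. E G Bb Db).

D# F# G# B

In D# minor, the fourth degree is G#, and the diatonic chord built there is a minor seventh chord.
That chord is spelled G#-B-D#-F#.
With the 43 figure the chord is in second inversion; from the bass D# upward in close position it reads D#-F#-G#-B.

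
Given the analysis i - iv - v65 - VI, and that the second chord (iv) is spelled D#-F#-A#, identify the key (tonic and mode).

The anchor chord is a minor triad on D#, labeled iv.
iv on D# implies D# is the subdominant; that puts the tonic at A#, and the lowercase numeral fits minor mode.

A# minor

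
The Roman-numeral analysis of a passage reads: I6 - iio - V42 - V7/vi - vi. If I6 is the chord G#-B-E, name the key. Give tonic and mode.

E major

The chord E/G# is a major triad rooted on E; its label is I6.
If E is scale degree 1 and the mode makes that degree carry a major triad, the tonic is E and the mode is major.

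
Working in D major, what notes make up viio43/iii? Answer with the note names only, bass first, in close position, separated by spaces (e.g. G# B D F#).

viio43/iii is a secondary leading-tone chord. The target iii is F# in D major; the applied chord is rooted a semitone below, on E#.
Building a fully diminished seventh chord on E# gives E#-G#-B-D.
With the 43 figure the chord is in second inversion; from the bass B upward in close position it reads B-D-E#-G#.

B D E# G#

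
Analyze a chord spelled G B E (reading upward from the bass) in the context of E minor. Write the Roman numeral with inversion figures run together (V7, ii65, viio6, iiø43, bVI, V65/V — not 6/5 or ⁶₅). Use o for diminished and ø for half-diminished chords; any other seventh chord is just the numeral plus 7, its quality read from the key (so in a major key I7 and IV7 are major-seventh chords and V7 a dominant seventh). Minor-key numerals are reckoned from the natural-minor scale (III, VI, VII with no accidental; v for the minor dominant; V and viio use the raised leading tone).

The pitches E-G-B form a minor triad rooted on E.
E is scale degree 1 in E minor, and a minor triad on that degree is written i.
With G in the bass the chord is in first inversion, so the figured bass is 6.

i6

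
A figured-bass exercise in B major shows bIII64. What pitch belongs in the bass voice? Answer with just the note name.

bIII in B major has root D; the chord is D-F#-A.
The figure 64 means second inversion — the fifth is in the bass.

A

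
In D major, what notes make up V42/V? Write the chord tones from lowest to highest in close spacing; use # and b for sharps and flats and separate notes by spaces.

D E G# B

V42/V is a secondary dominant — the dominant seventh of V. V in D major is A, so the applied chord's root is E, a perfect fifth above.
Building a dominant seventh chord on E gives E-G#-B-D.
The figured bass 42 indicates third inversion, placing the seventh (D) in the bass: D-E-G#-B.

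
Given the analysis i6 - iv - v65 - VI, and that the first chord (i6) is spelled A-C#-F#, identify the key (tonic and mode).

F# minor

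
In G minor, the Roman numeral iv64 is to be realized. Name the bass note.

G

iv in G minor has root C; the chord is C-Eb-G.
The figure 64 means second inversion — the fifth is in the bass.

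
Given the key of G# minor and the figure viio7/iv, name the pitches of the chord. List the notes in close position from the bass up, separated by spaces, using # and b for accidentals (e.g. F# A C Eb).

B# D# F# A

The slash marks an applied leading-tone chord: viio of iv. In G# minor, iv is C#, so the leading tone to it is B#, a half step below.
Building a fully diminished seventh chord on B# gives B#-D#-F#-A.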